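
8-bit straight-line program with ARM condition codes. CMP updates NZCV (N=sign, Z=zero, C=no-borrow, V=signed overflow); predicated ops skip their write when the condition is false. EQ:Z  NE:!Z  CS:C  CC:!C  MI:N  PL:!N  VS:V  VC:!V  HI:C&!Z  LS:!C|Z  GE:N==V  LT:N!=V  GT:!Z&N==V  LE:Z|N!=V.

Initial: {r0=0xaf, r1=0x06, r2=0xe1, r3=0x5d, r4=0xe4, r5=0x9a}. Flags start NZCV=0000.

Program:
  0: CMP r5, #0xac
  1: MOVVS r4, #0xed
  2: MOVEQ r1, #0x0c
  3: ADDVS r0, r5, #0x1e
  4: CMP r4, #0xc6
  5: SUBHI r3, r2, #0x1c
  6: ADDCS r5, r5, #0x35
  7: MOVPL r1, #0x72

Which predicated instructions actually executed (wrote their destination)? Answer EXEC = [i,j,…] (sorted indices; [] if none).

EXEC = [5,6,7]

0: ✓ CMP  NZCV=1000
1: · MOVVS
2: · MOVEQ
3: · ADDVS
4: ✓ CMP  NZCV=0010
5: ✓ SUBHI  r3←0xc5
6: ✓ ADDCS  r5←0xcf
7: ✓ MOVPL  r1←0x72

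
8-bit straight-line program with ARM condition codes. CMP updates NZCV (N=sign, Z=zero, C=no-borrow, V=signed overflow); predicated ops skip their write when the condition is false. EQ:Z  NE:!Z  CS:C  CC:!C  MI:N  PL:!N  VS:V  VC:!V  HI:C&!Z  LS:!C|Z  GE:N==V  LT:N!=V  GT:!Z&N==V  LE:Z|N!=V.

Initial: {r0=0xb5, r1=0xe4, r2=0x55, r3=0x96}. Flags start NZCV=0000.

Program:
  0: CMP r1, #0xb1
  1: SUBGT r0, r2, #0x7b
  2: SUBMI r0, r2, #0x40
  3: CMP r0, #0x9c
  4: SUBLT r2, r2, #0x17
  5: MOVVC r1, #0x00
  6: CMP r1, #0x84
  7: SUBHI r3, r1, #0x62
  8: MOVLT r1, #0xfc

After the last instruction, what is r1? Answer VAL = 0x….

[0] flags=0010 → (cmp)
[1] flags=0010 GT?T → r0=0xda
[2] flags=0010 MI?F → skip
[3] flags=0010 → (cmp)
[4] flags=0010 LT?F → skip
[5] flags=0010 VC?T → r1=0x00
[6] flags=0000 → (cmp)
[7] flags=0000 HI?F → skip
[8] flags=0000 LT?F → skip

VAL = 0x00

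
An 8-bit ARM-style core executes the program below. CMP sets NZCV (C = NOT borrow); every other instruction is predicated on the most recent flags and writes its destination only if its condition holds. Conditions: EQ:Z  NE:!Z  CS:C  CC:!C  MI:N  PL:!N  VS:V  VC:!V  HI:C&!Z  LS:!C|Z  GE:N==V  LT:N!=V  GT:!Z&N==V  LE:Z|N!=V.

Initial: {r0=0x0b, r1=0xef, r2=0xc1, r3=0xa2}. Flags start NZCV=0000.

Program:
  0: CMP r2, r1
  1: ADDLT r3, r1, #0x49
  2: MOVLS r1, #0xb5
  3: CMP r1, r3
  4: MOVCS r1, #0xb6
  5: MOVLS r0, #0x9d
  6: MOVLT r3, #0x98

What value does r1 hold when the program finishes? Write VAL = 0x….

[0] flags=1000 → (cmp)
[1] flags=1000 LT?T → r3=0x38
[2] flags=1000 LS?T → r1=0xb5
[3] flags=0011 → (cmp)
[4] flags=0011 CS?T → r1=0xb6
[5] flags=0011 LS?F → skip
[6] flags=0011 LT?T → r3=0x98

VAL = 0xb6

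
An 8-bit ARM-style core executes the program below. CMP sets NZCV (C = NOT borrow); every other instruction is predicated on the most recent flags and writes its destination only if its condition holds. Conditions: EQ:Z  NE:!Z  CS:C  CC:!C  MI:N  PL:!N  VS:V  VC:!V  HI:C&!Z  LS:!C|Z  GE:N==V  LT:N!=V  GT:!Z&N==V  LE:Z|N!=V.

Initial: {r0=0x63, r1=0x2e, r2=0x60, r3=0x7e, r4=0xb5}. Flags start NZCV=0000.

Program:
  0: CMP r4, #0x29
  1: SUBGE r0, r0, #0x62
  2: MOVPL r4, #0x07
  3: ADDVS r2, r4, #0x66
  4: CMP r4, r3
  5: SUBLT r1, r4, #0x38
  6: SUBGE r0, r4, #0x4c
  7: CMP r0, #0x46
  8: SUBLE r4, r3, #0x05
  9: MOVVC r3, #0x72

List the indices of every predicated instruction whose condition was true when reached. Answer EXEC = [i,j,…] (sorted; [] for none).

EXEC = [5,9]

0: ✓ CMP  NZCV=1010
1: · SUBGE
2: · MOVPL
3: · ADDVS
4: ✓ CMP  NZCV=0011
5: ✓ SUBLT  r1←0x7d
6: · SUBGE
7: ✓ CMP  NZCV=0010
8: · SUBLE
9: ✓ MOVVC  r3←0x72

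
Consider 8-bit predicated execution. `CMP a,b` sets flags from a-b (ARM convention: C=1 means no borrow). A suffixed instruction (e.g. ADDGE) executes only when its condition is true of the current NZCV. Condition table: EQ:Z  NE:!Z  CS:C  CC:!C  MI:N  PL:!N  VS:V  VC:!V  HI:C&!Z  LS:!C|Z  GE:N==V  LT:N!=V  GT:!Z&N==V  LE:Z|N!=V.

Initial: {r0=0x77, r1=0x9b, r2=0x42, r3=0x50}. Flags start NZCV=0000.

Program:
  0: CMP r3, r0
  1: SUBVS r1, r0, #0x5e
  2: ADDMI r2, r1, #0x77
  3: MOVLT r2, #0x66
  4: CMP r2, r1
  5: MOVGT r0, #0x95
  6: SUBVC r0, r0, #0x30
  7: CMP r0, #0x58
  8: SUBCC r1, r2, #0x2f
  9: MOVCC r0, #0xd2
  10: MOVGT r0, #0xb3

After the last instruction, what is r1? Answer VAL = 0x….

VAL = 0x9b

0: ✓ CMP  NZCV=1000
1: · SUBVS
2: ✓ ADDMI  r2←0x12
3: ✓ MOVLT  r2←0x66
4: ✓ CMP  NZCV=1001
5: ✓ MOVGT  r0←0x95
6: · SUBVC
7: ✓ CMP  NZCV=0011
8: · SUBCC
9: · MOVCC
10: · MOVGT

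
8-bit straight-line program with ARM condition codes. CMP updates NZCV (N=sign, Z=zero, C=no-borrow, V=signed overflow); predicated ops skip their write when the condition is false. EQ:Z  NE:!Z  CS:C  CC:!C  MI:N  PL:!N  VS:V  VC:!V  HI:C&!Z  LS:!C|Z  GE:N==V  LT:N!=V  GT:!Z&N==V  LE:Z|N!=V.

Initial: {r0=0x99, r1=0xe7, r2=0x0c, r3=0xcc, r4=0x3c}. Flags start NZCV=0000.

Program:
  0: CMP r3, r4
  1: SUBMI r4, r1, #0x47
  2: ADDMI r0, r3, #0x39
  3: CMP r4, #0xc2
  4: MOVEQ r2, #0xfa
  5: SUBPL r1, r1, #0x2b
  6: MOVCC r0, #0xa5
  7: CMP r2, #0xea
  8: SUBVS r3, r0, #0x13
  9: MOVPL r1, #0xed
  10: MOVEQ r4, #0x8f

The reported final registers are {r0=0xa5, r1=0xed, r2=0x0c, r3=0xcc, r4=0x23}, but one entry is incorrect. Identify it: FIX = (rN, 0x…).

FIX = (r4, 0xa0)

[0] flags=1010 → (cmp)
[1] flags=1010 MI?T → r4=0xa0
[2] flags=1010 MI?T → r0=0x05
[3] flags=1000 → (cmp)
[4] flags=1000 EQ?F → skip
[5] flags=1000 PL?F → skip
[6] flags=1000 CC?T → r0=0xa5
[7] flags=0000 → (cmp)
[8] flags=0000 VS?F → skip
[9] flags=0000 PL?T → r1=0xed
[10] flags=0000 EQ?F → skip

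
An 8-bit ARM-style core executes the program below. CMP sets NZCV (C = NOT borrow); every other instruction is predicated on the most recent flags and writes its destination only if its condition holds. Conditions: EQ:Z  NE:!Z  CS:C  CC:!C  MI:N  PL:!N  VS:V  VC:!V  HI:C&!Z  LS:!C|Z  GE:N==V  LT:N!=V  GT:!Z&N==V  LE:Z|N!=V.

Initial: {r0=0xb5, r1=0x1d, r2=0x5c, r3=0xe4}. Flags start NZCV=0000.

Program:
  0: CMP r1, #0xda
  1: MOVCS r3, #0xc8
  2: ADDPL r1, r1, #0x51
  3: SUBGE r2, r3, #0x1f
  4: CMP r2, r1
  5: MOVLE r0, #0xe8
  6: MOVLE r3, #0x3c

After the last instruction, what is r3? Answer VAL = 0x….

VAL = 0x3c

0: ✓ CMP  NZCV=0000
1: · MOVCS
2: ✓ ADDPL  r1←0x6e
3: ✓ SUBGE  r2←0xc5
4: ✓ CMP  NZCV=0011
5: ✓ MOVLE  r0←0xe8
6: ✓ MOVLE  r3←0x3c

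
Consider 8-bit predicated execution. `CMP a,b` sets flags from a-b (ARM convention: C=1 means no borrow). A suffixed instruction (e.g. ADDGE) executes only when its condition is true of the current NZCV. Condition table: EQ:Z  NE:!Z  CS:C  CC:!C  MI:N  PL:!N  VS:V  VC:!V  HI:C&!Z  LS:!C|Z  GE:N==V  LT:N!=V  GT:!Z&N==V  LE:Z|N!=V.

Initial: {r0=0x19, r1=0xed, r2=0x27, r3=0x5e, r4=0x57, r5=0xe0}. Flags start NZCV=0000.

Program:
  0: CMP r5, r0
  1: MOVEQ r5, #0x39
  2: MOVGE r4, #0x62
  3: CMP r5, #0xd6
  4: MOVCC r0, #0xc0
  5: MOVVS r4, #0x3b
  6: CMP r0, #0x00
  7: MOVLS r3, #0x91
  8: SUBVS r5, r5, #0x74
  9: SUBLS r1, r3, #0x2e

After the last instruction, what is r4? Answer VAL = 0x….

[0] flags=1010 → (cmp)
[1] flags=1010 EQ?F → skip
[2] flags=1010 GE?F → skip
[3] flags=0010 → (cmp)
[4] flags=0010 CC?F → skip
[5] flags=0010 VS?F → skip
[6] flags=0010 → (cmp)
[7] flags=0010 LS?F → skip
[8] flags=0010 VS?F → skip
[9] flags=0010 LS?F → skip

VAL = 0x57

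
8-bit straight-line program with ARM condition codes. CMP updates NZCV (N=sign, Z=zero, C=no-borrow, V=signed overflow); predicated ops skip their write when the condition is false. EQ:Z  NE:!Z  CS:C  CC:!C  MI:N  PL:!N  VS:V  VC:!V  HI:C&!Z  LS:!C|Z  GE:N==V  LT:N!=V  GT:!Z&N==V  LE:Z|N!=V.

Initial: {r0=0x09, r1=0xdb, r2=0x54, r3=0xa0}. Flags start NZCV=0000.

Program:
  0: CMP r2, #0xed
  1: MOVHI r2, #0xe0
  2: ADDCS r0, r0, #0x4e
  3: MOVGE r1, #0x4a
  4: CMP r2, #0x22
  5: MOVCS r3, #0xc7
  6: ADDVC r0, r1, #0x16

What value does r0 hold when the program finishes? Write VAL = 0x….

VAL = 0x60

[0] flags=0000 → (cmp)
[1] flags=0000 HI?F → skip
[2] flags=0000 CS?F → skip
[3] flags=0000 GE?T → r1=0x4a
[4] flags=0010 → (cmp)
[5] flags=0010 CS?T → r3=0xc7
[6] flags=0010 VC?T → r0=0x60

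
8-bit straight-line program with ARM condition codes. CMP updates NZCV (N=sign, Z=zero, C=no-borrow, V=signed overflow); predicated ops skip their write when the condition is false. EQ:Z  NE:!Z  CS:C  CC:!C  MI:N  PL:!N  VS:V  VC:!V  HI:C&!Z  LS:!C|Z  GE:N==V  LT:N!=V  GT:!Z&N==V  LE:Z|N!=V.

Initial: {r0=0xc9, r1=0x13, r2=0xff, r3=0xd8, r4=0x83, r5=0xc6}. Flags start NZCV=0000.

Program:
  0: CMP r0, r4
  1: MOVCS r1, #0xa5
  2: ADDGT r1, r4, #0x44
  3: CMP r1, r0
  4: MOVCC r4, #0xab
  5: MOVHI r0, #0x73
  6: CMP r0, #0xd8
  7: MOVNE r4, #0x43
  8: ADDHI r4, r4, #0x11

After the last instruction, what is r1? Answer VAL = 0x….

[0] flags=0010 → (cmp)
[1] flags=0010 CS?T → r1=0xa5
[2] flags=0010 GT?T → r1=0xc7
[3] flags=1000 → (cmp)
[4] flags=1000 CC?T → r4=0xab
[5] flags=1000 HI?F → skip
[6] flags=1000 → (cmp)
[7] flags=1000 NE?T → r4=0x43
[8] flags=1000 HI?F → skip

VAL = 0xc7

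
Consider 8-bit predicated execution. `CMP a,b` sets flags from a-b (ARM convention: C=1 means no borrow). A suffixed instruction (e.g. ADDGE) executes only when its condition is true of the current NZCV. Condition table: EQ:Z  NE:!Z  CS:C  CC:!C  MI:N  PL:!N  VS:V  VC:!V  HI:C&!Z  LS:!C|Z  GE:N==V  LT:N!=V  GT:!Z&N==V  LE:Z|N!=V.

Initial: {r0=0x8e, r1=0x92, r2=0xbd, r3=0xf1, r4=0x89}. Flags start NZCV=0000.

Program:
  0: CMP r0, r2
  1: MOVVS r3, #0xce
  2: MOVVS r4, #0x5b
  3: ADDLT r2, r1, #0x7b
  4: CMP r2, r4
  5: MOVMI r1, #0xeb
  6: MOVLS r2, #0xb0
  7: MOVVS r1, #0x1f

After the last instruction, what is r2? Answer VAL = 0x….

VAL = 0xb0

0: ✓ CMP  NZCV=1000
1: · MOVVS
2: · MOVVS
3: ✓ ADDLT  r2←0x0d
4: ✓ CMP  NZCV=1001
5: ✓ MOVMI  r1←0xeb
6: ✓ MOVLS  r2←0xb0
7: ✓ MOVVS  r1←0x1f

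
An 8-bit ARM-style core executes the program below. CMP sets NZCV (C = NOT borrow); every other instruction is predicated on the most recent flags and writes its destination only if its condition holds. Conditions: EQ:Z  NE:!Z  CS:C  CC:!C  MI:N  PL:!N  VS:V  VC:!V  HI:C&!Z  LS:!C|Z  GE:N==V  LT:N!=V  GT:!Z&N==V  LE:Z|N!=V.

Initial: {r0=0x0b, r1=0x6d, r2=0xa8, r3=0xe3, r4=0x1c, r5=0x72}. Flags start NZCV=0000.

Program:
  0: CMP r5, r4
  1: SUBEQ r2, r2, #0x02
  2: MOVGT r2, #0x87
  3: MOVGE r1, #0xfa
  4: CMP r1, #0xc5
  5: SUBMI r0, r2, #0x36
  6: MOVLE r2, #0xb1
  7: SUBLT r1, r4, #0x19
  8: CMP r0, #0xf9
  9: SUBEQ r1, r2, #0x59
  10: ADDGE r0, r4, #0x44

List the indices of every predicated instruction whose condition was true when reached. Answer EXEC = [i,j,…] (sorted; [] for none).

0: ✓ CMP  NZCV=0010
1: · SUBEQ
2: ✓ MOVGT  r2←0x87
3: ✓ MOVGE  r1←0xfa
4: ✓ CMP  NZCV=0010
5: · SUBMI
6: · MOVLE
7: · SUBLT
8: ✓ CMP  NZCV=0000
9: · SUBEQ
10: ✓ ADDGE  r0←0x60

EXEC = [2,3,10]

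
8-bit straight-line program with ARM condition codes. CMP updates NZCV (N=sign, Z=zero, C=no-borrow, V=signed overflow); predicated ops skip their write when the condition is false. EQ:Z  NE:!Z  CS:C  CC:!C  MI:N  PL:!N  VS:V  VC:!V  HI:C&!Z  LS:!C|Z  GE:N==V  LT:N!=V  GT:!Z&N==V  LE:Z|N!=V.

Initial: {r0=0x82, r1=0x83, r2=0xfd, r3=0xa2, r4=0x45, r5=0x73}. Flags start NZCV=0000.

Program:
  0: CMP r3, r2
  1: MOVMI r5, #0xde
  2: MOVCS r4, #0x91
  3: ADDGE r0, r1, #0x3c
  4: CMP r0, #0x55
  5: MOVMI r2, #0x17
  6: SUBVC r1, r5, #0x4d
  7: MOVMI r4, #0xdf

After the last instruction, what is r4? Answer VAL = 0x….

VAL = 0x45

0: ✓ CMP  NZCV=1000
1: ✓ MOVMI  r5←0xde
2: · MOVCS
3: · ADDGE
4: ✓ CMP  NZCV=0011
5: · MOVMI
6: · SUBVC
7: · MOVMI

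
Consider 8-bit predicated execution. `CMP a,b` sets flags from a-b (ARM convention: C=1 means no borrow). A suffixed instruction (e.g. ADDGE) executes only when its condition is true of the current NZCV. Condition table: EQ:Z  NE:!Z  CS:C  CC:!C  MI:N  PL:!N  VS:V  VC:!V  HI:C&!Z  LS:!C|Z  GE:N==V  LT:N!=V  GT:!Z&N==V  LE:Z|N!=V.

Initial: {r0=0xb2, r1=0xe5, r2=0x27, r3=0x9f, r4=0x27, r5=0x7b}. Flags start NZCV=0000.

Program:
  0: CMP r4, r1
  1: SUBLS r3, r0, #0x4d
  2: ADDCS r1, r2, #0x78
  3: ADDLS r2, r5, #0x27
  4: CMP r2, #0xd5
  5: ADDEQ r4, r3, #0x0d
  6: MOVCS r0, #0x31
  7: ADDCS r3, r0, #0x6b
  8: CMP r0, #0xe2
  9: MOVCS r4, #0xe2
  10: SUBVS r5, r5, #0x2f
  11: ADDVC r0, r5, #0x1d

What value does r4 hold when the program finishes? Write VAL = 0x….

VAL = 0x27

0: ✓ CMP  NZCV=0000
1: ✓ SUBLS  r3←0x65
2: · ADDCS
3: ✓ ADDLS  r2←0xa2
4: ✓ CMP  NZCV=1000
5: · ADDEQ
6: · MOVCS
7: · ADDCS
8: ✓ CMP  NZCV=1000
9: · MOVCS
10: · SUBVS
11: ✓ ADDVC  r0←0x98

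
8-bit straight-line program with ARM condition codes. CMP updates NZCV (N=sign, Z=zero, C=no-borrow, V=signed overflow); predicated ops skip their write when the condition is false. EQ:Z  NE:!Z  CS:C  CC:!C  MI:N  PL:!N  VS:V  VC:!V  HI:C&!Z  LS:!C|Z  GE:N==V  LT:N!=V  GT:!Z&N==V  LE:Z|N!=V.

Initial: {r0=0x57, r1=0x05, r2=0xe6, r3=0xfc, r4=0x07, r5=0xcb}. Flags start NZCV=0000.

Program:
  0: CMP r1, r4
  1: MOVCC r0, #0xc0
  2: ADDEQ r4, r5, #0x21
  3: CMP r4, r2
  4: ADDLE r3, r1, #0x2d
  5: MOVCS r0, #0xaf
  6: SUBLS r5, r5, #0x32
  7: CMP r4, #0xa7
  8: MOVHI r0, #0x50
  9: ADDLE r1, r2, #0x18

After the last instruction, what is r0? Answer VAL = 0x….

0: ✓ CMP  NZCV=1000
1: ✓ MOVCC  r0←0xc0
2: · ADDEQ
3: ✓ CMP  NZCV=0000
4: · ADDLE
5: · MOVCS
6: ✓ SUBLS  r5←0x99
7: ✓ CMP  NZCV=0000
8: · MOVHI
9: · ADDLE

VAL = 0xc0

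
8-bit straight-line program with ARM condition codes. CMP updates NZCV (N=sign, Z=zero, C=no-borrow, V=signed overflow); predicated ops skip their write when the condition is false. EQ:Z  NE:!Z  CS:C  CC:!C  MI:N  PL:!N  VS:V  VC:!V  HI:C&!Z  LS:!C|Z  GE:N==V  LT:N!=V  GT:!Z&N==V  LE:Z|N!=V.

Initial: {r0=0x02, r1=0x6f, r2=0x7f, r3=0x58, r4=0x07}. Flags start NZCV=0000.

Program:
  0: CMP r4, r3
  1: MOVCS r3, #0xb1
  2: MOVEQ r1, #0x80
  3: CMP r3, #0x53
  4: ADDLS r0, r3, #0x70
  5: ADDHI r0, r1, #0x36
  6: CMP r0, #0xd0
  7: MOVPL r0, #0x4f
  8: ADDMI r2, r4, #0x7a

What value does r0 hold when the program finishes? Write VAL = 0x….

VAL = 0xa5

0: ✓ CMP  NZCV=1000
1: · MOVCS
2: · MOVEQ
3: ✓ CMP  NZCV=0010
4: · ADDLS
5: ✓ ADDHI  r0←0xa5
6: ✓ CMP  NZCV=1000
7: · MOVPL
8: ✓ ADDMI  r2←0x81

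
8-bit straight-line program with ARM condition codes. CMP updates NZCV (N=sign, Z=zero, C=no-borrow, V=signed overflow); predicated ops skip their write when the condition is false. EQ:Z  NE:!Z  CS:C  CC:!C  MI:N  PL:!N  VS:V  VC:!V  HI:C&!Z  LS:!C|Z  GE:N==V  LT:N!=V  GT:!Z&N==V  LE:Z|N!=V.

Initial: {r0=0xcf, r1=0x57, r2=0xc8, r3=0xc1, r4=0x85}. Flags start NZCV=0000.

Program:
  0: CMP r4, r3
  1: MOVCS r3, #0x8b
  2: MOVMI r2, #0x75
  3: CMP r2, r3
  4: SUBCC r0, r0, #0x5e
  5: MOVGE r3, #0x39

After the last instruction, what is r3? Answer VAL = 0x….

[0] flags=1000 → (cmp)
[1] flags=1000 CS?F → skip
[2] flags=1000 MI?T → r2=0x75
[3] flags=1001 → (cmp)
[4] flags=1001 CC?T → r0=0x71
[5] flags=1001 GE?T → r3=0x39

VAL = 0x39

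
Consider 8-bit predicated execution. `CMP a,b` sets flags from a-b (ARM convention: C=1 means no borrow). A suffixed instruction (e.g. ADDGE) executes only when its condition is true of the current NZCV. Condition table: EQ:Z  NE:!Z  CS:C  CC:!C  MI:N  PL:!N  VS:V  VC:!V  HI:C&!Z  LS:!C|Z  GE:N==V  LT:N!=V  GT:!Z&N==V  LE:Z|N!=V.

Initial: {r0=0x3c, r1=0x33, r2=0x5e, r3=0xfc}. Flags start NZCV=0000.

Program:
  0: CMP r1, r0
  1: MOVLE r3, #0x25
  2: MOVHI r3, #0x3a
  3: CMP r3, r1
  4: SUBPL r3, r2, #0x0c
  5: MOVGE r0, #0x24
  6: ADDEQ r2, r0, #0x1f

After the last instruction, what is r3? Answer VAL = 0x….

VAL = 0x25

[0] flags=1000 → (cmp)
[1] flags=1000 LE?T → r3=0x25
[2] flags=1000 HI?F → skip
[3] flags=1000 → (cmp)
[4] flags=1000 PL?F → skip
[5] flags=1000 GE?F → skip
[6] flags=1000 EQ?F → skip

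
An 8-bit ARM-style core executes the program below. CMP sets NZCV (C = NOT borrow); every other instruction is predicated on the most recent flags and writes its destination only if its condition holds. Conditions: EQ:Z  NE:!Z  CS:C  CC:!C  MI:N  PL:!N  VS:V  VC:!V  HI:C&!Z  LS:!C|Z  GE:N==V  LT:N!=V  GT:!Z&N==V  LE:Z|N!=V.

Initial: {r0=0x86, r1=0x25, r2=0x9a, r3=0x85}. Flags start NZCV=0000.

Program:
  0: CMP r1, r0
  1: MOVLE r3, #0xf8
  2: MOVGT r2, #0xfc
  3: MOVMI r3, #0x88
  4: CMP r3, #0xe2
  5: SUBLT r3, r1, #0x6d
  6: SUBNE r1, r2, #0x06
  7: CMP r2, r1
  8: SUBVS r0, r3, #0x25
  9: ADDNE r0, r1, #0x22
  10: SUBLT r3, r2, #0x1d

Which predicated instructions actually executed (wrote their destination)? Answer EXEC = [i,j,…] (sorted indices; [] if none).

[0] flags=1001 → (cmp)
[1] flags=1001 LE?F → skip
[2] flags=1001 GT?T → r2=0xfc
[3] flags=1001 MI?T → r3=0x88
[4] flags=1000 → (cmp)
[5] flags=1000 LT?T → r3=0xb8
[6] flags=1000 NE?T → r1=0xf6
[7] flags=0010 → (cmp)
[8] flags=0010 VS?F → skip
[9] flags=0010 NE?T → r0=0x18
[10] flags=0010 LT?F → skip

EXEC = [2,3,5,6,9]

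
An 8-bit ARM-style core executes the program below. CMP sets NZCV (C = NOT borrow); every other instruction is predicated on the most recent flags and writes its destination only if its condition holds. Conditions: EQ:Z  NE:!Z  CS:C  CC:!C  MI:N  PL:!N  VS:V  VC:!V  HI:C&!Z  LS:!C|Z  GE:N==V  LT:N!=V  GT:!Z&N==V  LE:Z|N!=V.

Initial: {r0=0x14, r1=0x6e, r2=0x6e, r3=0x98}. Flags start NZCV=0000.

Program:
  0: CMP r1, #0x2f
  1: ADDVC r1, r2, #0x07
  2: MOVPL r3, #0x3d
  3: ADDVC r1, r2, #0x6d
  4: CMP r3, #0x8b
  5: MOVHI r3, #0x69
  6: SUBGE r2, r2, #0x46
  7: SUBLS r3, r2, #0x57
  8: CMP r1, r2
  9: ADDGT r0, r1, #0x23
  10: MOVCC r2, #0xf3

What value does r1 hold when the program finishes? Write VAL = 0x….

VAL = 0xdb

0: ✓ CMP  NZCV=0010
1: ✓ ADDVC  r1←0x75
2: ✓ MOVPL  r3←0x3d
3: ✓ ADDVC  r1←0xdb
4: ✓ CMP  NZCV=1001
5: · MOVHI
6: ✓ SUBGE  r2←0x28
7: ✓ SUBLS  r3←0xd1
8: ✓ CMP  NZCV=1010
9: · ADDGT
10: · MOVCC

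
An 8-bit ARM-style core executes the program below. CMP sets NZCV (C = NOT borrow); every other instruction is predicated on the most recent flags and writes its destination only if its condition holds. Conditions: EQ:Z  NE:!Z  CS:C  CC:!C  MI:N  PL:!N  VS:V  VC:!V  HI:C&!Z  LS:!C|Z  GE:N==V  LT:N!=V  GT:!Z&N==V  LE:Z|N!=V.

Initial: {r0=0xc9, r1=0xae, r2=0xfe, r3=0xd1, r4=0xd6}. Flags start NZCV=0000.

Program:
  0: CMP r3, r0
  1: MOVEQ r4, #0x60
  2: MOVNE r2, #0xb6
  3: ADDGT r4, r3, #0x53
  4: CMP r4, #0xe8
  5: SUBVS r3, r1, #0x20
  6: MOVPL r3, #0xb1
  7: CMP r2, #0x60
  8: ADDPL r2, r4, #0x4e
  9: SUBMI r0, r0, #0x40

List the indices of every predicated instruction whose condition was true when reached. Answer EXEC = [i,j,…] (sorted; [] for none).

[0] flags=0010 → (cmp)
[1] flags=0010 EQ?F → skip
[2] flags=0010 NE?T → r2=0xb6
[3] flags=0010 GT?T → r4=0x24
[4] flags=0000 → (cmp)
[5] flags=0000 VS?F → skip
[6] flags=0000 PL?T → r3=0xb1
[7] flags=0011 → (cmp)
[8] flags=0011 PL?T → r2=0x72
[9] flags=0011 MI?F → skip

EXEC = [2,3,6,8]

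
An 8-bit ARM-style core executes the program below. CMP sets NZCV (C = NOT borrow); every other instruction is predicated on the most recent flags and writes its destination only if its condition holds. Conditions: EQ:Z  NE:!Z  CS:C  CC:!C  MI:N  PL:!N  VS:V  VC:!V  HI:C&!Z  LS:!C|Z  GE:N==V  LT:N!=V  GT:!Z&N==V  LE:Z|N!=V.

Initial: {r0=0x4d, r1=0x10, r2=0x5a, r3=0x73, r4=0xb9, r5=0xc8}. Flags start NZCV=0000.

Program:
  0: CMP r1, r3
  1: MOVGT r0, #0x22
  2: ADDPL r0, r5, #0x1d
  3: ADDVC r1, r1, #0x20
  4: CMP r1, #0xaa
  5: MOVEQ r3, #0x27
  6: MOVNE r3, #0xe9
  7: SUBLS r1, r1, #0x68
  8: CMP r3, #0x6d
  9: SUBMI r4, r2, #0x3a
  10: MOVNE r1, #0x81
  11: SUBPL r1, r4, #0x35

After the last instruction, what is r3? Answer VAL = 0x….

VAL = 0xe9

0: ✓ CMP  NZCV=1000
1: · MOVGT
2: · ADDPL
3: ✓ ADDVC  r1←0x30
4: ✓ CMP  NZCV=1001
5: · MOVEQ
6: ✓ MOVNE  r3←0xe9
7: ✓ SUBLS  r1←0xc8
8: ✓ CMP  NZCV=0011
9: · SUBMI
10: ✓ MOVNE  r1←0x81
11: ✓ SUBPL  r1←0x84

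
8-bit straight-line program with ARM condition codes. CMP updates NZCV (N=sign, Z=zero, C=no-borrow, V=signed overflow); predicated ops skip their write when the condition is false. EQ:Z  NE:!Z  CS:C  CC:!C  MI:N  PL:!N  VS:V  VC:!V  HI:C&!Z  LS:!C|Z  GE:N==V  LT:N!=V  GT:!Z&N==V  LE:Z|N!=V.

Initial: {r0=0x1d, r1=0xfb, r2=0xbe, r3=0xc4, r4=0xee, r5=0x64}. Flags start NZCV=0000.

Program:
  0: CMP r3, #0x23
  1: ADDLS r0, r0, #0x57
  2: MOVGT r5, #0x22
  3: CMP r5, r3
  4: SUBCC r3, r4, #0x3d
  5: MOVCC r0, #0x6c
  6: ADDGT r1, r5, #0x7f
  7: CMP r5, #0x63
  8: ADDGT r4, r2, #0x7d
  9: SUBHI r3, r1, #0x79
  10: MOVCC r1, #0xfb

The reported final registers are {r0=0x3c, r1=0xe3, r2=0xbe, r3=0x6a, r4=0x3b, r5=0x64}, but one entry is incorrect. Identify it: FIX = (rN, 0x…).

0: ✓ CMP  NZCV=1010
1: · ADDLS
2: · MOVGT
3: ✓ CMP  NZCV=1001
4: ✓ SUBCC  r3←0xb1
5: ✓ MOVCC  r0←0x6c
6: ✓ ADDGT  r1←0xe3
7: ✓ CMP  NZCV=0010
8: ✓ ADDGT  r4←0x3b
9: ✓ SUBHI  r3←0x6a
10: · MOVCC

FIX = (r0, 0x6c)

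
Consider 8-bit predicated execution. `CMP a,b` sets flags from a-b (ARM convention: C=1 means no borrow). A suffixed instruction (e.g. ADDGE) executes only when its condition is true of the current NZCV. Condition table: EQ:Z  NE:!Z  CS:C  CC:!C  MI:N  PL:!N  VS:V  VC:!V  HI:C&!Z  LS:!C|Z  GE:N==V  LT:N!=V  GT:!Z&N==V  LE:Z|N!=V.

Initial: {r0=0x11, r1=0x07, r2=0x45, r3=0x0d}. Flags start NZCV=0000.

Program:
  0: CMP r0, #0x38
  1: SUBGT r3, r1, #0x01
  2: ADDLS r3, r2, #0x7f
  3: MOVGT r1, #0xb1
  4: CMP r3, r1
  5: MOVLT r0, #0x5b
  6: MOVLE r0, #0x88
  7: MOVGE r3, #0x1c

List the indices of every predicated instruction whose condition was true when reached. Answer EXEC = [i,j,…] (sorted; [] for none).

EXEC = [2,5,6]

[0] flags=1000 → (cmp)
[1] flags=1000 GT?F → skip
[2] flags=1000 LS?T → r3=0xc4
[3] flags=1000 GT?F → skip
[4] flags=1010 → (cmp)
[5] flags=1010 LT?T → r0=0x5b
[6] flags=1010 LE?T → r0=0x88
[7] flags=1010 GE?F → skip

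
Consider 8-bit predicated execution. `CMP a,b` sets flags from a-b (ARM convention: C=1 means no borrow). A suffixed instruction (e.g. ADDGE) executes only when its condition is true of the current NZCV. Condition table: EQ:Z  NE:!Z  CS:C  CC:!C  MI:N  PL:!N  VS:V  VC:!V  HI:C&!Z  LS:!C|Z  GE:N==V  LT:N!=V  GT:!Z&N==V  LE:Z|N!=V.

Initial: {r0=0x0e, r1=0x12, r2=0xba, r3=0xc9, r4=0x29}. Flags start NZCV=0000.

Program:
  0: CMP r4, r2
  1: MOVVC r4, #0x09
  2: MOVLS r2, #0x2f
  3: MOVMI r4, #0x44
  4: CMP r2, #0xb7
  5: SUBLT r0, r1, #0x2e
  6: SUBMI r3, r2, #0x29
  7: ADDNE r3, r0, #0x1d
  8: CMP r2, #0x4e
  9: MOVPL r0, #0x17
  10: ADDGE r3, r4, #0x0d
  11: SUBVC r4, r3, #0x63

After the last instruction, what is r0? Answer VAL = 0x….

0: ✓ CMP  NZCV=0000
1: ✓ MOVVC  r4←0x09
2: ✓ MOVLS  r2←0x2f
3: · MOVMI
4: ✓ CMP  NZCV=0000
5: · SUBLT
6: · SUBMI
7: ✓ ADDNE  r3←0x2b
8: ✓ CMP  NZCV=1000
9: · MOVPL
10: · ADDGE
11: ✓ SUBVC  r4←0xc8

VAL = 0x0e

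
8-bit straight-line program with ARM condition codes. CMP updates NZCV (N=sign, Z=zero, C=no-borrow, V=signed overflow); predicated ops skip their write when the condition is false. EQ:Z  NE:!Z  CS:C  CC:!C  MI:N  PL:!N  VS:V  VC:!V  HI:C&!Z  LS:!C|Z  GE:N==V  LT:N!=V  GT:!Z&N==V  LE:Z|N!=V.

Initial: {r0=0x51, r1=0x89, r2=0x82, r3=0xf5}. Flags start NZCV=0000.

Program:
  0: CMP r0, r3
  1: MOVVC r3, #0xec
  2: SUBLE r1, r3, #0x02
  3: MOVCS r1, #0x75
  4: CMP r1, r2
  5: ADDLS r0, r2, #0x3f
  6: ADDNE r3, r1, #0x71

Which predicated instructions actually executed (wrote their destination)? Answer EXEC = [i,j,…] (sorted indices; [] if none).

EXEC = [1,6]

0: ✓ CMP  NZCV=0000
1: ✓ MOVVC  r3←0xec
2: · SUBLE
3: · MOVCS
4: ✓ CMP  NZCV=0010
5: · ADDLS
6: ✓ ADDNE  r3←0xfa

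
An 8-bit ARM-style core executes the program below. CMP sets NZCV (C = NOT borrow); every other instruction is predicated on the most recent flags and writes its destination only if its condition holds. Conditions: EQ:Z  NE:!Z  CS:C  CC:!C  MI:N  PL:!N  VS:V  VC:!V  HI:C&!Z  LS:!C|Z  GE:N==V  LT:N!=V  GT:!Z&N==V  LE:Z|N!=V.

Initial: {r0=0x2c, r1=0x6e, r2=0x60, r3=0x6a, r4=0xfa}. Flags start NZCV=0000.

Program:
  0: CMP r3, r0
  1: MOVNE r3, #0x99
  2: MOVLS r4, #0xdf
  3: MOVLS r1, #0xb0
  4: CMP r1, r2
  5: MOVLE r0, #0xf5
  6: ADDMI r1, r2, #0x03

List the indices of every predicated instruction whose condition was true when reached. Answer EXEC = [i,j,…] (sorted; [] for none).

0: ✓ CMP  NZCV=0010
1: ✓ MOVNE  r3←0x99
2: · MOVLS
3: · MOVLS
4: ✓ CMP  NZCV=0010
5: · MOVLE
6: · ADDMI

EXEC = [1]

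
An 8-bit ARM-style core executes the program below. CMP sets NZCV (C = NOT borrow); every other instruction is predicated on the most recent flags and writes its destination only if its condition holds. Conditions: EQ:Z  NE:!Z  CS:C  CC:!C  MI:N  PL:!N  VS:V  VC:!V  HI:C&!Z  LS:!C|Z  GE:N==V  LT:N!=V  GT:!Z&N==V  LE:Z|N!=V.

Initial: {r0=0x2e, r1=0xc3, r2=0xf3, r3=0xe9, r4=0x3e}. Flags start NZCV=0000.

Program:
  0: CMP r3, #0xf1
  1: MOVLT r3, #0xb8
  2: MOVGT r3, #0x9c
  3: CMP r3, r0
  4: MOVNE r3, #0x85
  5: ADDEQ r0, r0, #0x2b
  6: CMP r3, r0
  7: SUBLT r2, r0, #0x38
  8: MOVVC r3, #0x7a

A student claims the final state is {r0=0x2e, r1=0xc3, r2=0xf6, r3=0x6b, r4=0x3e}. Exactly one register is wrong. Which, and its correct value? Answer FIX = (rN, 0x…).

FIX = (r3, 0x85)

0: ✓ CMP  NZCV=1000
1: ✓ MOVLT  r3←0xb8
2: · MOVGT
3: ✓ CMP  NZCV=1010
4: ✓ MOVNE  r3←0x85
5: · ADDEQ
6: ✓ CMP  NZCV=0011
7: ✓ SUBLT  r2←0xf6
8: · MOVVC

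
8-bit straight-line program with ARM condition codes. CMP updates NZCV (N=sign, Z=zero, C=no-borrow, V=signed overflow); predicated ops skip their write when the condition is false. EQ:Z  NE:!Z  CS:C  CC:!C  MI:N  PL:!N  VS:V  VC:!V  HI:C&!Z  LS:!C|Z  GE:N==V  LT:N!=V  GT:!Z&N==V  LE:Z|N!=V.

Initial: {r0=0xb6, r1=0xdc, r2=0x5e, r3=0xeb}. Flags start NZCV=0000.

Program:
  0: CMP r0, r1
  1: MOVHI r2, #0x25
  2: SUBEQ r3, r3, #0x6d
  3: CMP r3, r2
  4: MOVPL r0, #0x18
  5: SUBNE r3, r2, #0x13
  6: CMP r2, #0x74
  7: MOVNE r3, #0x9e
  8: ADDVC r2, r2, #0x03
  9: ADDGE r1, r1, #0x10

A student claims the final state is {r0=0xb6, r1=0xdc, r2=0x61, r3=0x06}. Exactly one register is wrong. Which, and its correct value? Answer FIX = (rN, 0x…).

FIX = (r3, 0x9e)

[0] flags=1000 → (cmp)
[1] flags=1000 HI?F → skip
[2] flags=1000 EQ?F → skip
[3] flags=1010 → (cmp)
[4] flags=1010 PL?F → skip
[5] flags=1010 NE?T → r3=0x4b
[6] flags=1000 → (cmp)
[7] flags=1000 NE?T → r3=0x9e
[8] flags=1000 VC?T → r2=0x61
[9] flags=1000 GE?F → skip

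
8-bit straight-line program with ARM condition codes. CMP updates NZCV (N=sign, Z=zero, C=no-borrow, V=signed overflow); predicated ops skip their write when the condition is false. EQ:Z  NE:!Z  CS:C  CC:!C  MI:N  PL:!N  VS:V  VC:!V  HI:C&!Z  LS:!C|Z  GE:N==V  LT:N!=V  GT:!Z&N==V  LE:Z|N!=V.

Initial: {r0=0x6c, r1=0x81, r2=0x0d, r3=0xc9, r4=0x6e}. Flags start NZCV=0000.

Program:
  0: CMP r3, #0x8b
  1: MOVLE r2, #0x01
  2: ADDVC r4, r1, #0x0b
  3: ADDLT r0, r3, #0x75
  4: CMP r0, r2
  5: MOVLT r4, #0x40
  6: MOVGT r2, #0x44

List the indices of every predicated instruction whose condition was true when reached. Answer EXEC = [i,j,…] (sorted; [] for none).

[0] flags=0010 → (cmp)
[1] flags=0010 LE?F → skip
[2] flags=0010 VC?T → r4=0x8c
[3] flags=0010 LT?F → skip
[4] flags=0010 → (cmp)
[5] flags=0010 LT?F → skip
[6] flags=0010 GT?T → r2=0x44

EXEC = [2,6]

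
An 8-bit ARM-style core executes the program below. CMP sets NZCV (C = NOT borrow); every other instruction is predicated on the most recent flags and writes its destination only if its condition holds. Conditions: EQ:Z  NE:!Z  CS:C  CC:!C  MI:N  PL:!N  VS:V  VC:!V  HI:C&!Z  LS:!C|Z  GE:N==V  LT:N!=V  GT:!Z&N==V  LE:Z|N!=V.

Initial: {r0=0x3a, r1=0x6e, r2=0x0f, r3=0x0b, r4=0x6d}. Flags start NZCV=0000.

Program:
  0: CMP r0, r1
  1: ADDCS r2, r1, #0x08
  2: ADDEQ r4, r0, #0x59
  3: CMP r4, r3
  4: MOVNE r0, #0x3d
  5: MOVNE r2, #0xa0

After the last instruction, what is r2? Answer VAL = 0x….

VAL = 0xa0

0: ✓ CMP  NZCV=1000
1: · ADDCS
2: · ADDEQ
3: ✓ CMP  NZCV=0010
4: ✓ MOVNE  r0←0x3d
5: ✓ MOVNE  r2←0xa0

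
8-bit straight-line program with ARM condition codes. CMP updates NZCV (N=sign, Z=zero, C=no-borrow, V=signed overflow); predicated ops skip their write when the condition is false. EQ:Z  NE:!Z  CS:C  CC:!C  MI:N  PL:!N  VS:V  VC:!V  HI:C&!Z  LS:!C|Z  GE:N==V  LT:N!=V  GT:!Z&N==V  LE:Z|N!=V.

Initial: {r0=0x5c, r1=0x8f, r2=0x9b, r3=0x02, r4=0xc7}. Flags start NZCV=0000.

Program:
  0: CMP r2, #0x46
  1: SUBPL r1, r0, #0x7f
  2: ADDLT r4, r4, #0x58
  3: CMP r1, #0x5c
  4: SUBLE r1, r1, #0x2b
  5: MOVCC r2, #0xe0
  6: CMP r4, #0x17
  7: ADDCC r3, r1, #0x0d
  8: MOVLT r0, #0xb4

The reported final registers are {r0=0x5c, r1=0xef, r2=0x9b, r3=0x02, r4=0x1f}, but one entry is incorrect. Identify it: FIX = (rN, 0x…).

0: ✓ CMP  NZCV=0011
1: ✓ SUBPL  r1←0xdd
2: ✓ ADDLT  r4←0x1f
3: ✓ CMP  NZCV=1010
4: ✓ SUBLE  r1←0xb2
5: · MOVCC
6: ✓ CMP  NZCV=0010
7: · ADDCC
8: · MOVLT

FIX = (r1, 0xb2)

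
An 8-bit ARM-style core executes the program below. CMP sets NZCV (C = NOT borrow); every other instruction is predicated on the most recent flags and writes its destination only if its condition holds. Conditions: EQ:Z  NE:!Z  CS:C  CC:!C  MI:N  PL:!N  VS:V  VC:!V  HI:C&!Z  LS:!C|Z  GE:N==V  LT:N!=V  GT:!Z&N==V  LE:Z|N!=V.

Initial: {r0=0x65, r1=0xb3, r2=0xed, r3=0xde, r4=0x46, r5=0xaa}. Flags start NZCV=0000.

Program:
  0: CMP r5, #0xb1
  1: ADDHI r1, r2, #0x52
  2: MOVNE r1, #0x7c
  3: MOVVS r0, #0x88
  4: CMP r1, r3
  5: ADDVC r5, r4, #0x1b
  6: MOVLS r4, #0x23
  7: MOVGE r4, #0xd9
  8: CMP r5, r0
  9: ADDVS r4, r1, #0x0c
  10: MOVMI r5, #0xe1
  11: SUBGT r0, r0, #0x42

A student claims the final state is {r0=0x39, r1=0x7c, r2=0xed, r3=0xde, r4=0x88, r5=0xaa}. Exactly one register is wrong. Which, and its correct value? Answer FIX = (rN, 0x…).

FIX = (r0, 0x65)

[0] flags=1000 → (cmp)
[1] flags=1000 HI?F → skip
[2] flags=1000 NE?T → r1=0x7c
[3] flags=1000 VS?F → skip
[4] flags=1001 → (cmp)
[5] flags=1001 VC?F → skip
[6] flags=1001 LS?T → r4=0x23
[7] flags=1001 GE?T → r4=0xd9
[8] flags=0011 → (cmp)
[9] flags=0011 VS?T → r4=0x88
[10] flags=0011 MI?F → skip
[11] flags=0011 GT?F → skip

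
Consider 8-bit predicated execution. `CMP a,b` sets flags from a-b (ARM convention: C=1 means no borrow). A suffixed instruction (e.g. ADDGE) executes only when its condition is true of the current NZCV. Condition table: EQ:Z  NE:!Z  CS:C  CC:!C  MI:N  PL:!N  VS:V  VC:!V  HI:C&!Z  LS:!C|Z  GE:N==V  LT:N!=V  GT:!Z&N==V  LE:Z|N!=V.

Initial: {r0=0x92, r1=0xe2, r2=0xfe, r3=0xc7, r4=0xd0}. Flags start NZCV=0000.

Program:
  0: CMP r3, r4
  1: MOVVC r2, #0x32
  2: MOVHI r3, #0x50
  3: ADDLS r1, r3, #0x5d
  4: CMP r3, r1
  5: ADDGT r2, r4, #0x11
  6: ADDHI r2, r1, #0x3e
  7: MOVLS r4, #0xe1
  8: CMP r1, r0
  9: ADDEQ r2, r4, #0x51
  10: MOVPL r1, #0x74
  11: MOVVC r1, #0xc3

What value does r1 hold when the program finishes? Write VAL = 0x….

VAL = 0x24

0: ✓ CMP  NZCV=1000
1: ✓ MOVVC  r2←0x32
2: · MOVHI
3: ✓ ADDLS  r1←0x24
4: ✓ CMP  NZCV=1010
5: · ADDGT
6: ✓ ADDHI  r2←0x62
7: · MOVLS
8: ✓ CMP  NZCV=1001
9: · ADDEQ
10: · MOVPL
11: · MOVVC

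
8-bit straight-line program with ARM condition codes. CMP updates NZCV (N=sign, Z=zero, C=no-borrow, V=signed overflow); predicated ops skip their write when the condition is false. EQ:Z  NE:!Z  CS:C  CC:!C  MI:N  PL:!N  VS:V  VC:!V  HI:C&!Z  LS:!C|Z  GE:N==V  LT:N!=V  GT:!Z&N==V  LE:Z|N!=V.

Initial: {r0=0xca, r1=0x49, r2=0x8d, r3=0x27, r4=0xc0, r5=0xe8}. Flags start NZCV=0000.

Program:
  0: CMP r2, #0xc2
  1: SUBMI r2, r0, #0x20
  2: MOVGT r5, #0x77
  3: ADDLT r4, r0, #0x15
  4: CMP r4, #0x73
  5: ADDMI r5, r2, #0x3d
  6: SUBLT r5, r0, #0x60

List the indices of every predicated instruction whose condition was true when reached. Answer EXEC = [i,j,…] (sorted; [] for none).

EXEC = [1,3,6]

0: ✓ CMP  NZCV=1000
1: ✓ SUBMI  r2←0xaa
2: · MOVGT
3: ✓ ADDLT  r4←0xdf
4: ✓ CMP  NZCV=0011
5: · ADDMI
6: ✓ SUBLT  r5←0x6a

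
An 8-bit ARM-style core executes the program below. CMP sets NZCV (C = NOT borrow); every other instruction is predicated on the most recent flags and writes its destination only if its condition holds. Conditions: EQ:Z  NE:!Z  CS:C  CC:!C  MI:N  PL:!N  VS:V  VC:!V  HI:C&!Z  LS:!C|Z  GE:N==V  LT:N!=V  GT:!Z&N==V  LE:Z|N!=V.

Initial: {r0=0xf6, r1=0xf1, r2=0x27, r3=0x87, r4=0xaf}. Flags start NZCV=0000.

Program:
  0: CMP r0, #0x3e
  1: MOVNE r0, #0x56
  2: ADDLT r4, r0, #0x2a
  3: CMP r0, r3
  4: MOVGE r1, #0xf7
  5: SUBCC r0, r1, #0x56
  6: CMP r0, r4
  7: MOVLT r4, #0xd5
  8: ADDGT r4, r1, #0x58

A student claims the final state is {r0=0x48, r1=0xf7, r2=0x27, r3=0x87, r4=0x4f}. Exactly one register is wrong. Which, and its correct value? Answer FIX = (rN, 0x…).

0: ✓ CMP  NZCV=1010
1: ✓ MOVNE  r0←0x56
2: ✓ ADDLT  r4←0x80
3: ✓ CMP  NZCV=1001
4: ✓ MOVGE  r1←0xf7
5: ✓ SUBCC  r0←0xa1
6: ✓ CMP  NZCV=0010
7: · MOVLT
8: ✓ ADDGT  r4←0x4f

FIX = (r0, 0xa1)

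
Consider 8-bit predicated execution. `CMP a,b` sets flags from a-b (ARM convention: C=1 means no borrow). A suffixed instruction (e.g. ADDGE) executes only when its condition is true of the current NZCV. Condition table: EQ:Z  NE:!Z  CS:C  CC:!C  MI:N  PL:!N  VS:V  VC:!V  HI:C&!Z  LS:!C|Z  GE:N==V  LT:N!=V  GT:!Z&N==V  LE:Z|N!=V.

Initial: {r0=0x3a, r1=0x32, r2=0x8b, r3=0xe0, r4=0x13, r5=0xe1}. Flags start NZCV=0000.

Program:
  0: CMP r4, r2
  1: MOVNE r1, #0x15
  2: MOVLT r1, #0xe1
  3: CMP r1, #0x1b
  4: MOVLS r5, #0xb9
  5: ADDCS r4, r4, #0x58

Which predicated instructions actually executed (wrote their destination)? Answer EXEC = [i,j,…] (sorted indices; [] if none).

EXEC = [1,4]

[0] flags=1001 → (cmp)
[1] flags=1001 NE?T → r1=0x15
[2] flags=1001 LT?F → skip
[3] flags=1000 → (cmp)
[4] flags=1000 LS?T → r5=0xb9
[5] flags=1000 CS?F → skip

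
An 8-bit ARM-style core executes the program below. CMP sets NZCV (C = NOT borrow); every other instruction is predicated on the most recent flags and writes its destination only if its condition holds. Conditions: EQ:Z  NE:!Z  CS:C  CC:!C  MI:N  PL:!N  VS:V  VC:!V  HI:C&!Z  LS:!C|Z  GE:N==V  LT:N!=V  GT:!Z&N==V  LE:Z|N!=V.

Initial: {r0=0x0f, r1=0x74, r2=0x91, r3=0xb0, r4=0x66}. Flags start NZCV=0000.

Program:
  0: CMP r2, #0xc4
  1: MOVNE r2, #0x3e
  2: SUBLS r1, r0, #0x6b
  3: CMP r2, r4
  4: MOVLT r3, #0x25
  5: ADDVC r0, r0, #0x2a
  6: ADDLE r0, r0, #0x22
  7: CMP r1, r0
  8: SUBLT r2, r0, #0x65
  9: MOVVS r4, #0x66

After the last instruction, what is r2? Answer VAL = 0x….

VAL = 0xf6

0: ✓ CMP  NZCV=1000
1: ✓ MOVNE  r2←0x3e
2: ✓ SUBLS  r1←0xa4
3: ✓ CMP  NZCV=1000
4: ✓ MOVLT  r3←0x25
5: ✓ ADDVC  r0←0x39
6: ✓ ADDLE  r0←0x5b
7: ✓ CMP  NZCV=0011
8: ✓ SUBLT  r2←0xf6
9: ✓ MOVVS  r4←0x66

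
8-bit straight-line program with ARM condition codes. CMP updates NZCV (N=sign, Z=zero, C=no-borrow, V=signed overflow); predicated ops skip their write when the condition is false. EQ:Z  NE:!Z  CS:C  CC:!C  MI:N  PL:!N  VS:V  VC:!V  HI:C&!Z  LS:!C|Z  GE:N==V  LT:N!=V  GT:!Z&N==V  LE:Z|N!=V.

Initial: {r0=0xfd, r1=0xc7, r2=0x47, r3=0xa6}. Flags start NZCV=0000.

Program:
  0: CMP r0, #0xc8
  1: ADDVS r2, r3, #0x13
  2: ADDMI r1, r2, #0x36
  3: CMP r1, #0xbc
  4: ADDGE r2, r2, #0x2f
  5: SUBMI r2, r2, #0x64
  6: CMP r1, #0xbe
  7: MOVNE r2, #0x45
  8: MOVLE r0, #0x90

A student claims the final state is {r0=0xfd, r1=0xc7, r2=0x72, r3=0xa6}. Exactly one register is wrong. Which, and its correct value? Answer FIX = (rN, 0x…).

0: ✓ CMP  NZCV=0010
1: · ADDVS
2: · ADDMI
3: ✓ CMP  NZCV=0010
4: ✓ ADDGE  r2←0x76
5: · SUBMI
6: ✓ CMP  NZCV=0010
7: ✓ MOVNE  r2←0x45
8: · MOVLE

FIX = (r2, 0x45)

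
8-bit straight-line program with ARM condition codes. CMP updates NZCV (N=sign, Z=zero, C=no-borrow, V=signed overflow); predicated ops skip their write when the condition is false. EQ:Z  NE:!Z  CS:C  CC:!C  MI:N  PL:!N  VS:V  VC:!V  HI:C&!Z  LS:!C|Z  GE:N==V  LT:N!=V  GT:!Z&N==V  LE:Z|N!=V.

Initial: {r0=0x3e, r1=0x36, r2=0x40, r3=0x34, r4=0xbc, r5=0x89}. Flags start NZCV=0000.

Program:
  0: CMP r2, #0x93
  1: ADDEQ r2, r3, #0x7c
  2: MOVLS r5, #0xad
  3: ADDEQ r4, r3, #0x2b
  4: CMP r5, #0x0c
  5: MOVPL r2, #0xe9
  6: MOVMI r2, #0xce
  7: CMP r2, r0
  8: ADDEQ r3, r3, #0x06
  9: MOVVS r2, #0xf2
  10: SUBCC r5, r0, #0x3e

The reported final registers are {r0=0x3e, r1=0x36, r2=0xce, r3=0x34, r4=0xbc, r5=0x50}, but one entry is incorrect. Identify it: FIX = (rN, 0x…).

FIX = (r5, 0xad)

0: ✓ CMP  NZCV=1001
1: · ADDEQ
2: ✓ MOVLS  r5←0xad
3: · ADDEQ
4: ✓ CMP  NZCV=1010
5: · MOVPL
6: ✓ MOVMI  r2←0xce
7: ✓ CMP  NZCV=1010
8: · ADDEQ
9: · MOVVS
10: · SUBCC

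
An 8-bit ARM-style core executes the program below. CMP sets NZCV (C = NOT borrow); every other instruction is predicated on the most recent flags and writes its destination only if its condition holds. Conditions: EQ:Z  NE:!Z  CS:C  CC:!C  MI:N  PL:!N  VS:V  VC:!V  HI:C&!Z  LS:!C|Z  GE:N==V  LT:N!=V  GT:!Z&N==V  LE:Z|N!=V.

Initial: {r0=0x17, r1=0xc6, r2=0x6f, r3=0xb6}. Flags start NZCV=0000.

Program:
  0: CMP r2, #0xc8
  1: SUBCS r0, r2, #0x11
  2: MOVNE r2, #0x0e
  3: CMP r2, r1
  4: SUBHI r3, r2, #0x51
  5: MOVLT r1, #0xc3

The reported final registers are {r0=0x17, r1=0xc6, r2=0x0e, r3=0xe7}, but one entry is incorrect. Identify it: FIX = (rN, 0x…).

0: ✓ CMP  NZCV=1001
1: · SUBCS
2: ✓ MOVNE  r2←0x0e
3: ✓ CMP  NZCV=0000
4: · SUBHI
5: · MOVLT

FIX = (r3, 0xb6)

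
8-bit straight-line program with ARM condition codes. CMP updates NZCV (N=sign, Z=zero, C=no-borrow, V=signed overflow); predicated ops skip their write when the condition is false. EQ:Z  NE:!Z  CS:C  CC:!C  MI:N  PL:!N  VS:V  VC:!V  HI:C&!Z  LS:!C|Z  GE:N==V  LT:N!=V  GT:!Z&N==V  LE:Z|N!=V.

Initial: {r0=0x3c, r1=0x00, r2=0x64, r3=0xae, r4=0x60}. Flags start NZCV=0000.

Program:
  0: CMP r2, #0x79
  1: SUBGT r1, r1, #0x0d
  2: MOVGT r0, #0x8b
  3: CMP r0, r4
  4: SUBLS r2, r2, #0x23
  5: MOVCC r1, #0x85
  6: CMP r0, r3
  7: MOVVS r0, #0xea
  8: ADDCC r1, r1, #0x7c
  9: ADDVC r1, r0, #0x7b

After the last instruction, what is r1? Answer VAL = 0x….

[0] flags=1000 → (cmp)
[1] flags=1000 GT?F → skip
[2] flags=1000 GT?F → skip
[3] flags=1000 → (cmp)
[4] flags=1000 LS?T → r2=0x41
[5] flags=1000 CC?T → r1=0x85
[6] flags=1001 → (cmp)
[7] flags=1001 VS?T → r0=0xea
[8] flags=1001 CC?T → r1=0x01
[9] flags=1001 VC?F → skip

VAL = 0x01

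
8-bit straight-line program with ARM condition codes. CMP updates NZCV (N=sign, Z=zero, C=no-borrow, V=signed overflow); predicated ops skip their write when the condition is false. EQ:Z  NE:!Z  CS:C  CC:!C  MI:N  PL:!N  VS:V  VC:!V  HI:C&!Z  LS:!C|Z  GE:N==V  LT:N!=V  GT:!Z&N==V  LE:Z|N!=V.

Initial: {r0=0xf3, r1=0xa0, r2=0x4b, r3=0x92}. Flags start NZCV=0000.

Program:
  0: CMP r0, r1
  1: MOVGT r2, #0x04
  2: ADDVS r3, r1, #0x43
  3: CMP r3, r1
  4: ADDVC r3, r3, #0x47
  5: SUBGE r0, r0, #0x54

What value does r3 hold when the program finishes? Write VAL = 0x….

0: ✓ CMP  NZCV=0010
1: ✓ MOVGT  r2←0x04
2: · ADDVS
3: ✓ CMP  NZCV=1000
4: ✓ ADDVC  r3←0xd9
5: · SUBGE

VAL = 0xd9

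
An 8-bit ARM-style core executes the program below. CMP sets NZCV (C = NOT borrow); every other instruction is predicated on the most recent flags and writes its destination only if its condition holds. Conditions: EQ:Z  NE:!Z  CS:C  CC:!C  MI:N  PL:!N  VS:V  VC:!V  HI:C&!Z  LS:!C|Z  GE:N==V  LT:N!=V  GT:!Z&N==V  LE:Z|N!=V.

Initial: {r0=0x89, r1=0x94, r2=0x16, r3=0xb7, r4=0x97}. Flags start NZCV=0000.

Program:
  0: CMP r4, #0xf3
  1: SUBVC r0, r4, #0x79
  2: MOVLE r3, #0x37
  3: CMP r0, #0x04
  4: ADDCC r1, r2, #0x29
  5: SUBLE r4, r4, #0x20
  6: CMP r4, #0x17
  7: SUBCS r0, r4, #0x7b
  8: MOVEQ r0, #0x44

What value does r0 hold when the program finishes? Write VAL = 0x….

VAL = 0x1c

[0] flags=1000 → (cmp)
[1] flags=1000 VC?T → r0=0x1e
[2] flags=1000 LE?T → r3=0x37
[3] flags=0010 → (cmp)
[4] flags=0010 CC?F → skip
[5] flags=0010 LE?F → skip
[6] flags=1010 → (cmp)
[7] flags=1010 CS?T → r0=0x1c
[8] flags=1010 EQ?F → skip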